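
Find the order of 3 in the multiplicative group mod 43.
42

43 is prime, so ord(3) divides φ(43) = 42.
Divisors of 42: 1, 2, 3, 6, 7, 14, 21, 42.
Repeated squaring: 3^1 ≡ 3, 3^2 ≡ 9, 3^4 ≡ 38, 3^8 ≡ 25, 3^16 ≡ 23, 3^32 ≡ 13 (mod 43).
Test 3^d mod 43 for each divisor d in increasing order:
3^1 ≡ 3
3^2 ≡ 9
3^3 = 3^2·3^1 ≡ 27
3^6 = 3^4·3^2 ≡ 41
3^7 = 3^4·3^2·3^1 ≡ 37
3^14 = 3^8·3^4·3^2 ≡ 36
3^21 = 3^16·3^4·3^1 ≡ 42
3^42 = 3^32·3^8·3^2 ≡ 1  ← first divisor giving 1
The order is 42.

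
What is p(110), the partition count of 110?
607163746

p(n) counts ways to write n as a sum of positive integers (order ignored).
Euler's pentagonal recurrence: p(k) = p(k-1) + p(k-2) - p(k-5) - p(k-7) + p(k-12) + p(k-15) - ... (offsets j(3j∓1)/2, signs ++--, p(0)=1, p(<0)=0).
DP table for k = 0..109: p(0)=1, p(1)=1, p(2)=2, p(3)=3, p(4)=5, p(5)=7, p(6)=11, p(7)=15, p(8)=22, p(9)=30, p(10)=42, p(11)=56, p(12)=77, p(13)=101, p(14)=135, p(15)=176, p(16)=231, p(17)=297, p(18)=385, p(19)=490, p(20)=627, p(21)=792, p(22)=1002, p(23)=1255, p(24)=1575, p(25)=1958, p(26)=2436, p(27)=3010, p(28)=3718, p(29)=4565, p(30)=5604, p(31)=6842, p(32)=8349, p(33)=10143, p(34)=12310, p(35)=14883, p(36)=17977, p(37)=21637, p(38)=26015, p(39)=31185, p(40)=37338, p(41)=44583, p(42)=53174, p(43)=63261, p(44)=75175, p(45)=89134, p(46)=105558, p(47)=124754, p(48)=147273, p(49)=173525, p(50)=204226, p(51)=239943, p(52)=281589, p(53)=329931, p(54)=386155, p(55)=451276, p(56)=526823, p(57)=614154, p(58)=715220, p(59)=831820, p(60)=966467, p(61)=1121505, p(62)=1300156, p(63)=1505499, p(64)=1741630, p(65)=2012558, p(66)=2323520, p(67)=2679689, p(68)=3087735, p(69)=3554345, p(70)=4087968, p(71)=4697205, p(72)=5392783, p(73)=6185689, p(74)=7089500, p(75)=8118264, p(76)=9289091, p(77)=10619863, p(78)=12132164, p(79)=13848650, p(80)=15796476, p(81)=18004327, p(82)=20506255, p(83)=23338469, p(84)=26543660, p(85)=30167357, p(86)=34262962, p(87)=38887673, p(88)=44108109, p(89)=49995925, p(90)=56634173, p(91)=64112359, p(92)=72533807, p(93)=82010177, p(94)=92669720, p(95)=104651419, p(96)=118114304, p(97)=133230930, p(98)=150198136, p(99)=169229875, p(100)=190569292, p(101)=214481126, p(102)=241265379, p(103)=271248950, p(104)=304801365, p(105)=342325709, p(106)=384276336, p(107)=431149389, p(108)=483502844, p(109)=541946240.
Final step: p(110) = p(109) + p(108) - p(105) - p(103) + p(98) + p(95) - p(88) - p(84) + p(75) + p(70) - p(59) - p(53) + p(40) + p(33) - p(18) - p(10)
= 541946240 + 483502844 - 342325709 - 271248950 + 150198136 + 104651419 - 44108109 - 26543660 + 8118264 + 4087968 - 831820 - 329931 + 37338 + 10143 - 385 - 42
= 607163746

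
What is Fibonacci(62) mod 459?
404

Matrix identity: Q^n = [[F_(n+1), F_n], [F_n, F_(n-1)]] with Q = [[1,1],[1,0]].
n = 62 = 111110₂. Square-and-multiply, entries mod 459:
Q^1 = [[1,1],[1,0]]
Q^3 = (Q^1)²·Q = [[3,2],[2,1]]
Q^7 = (Q^3)²·Q = [[21,13],[13,8]]
Q^15 = (Q^7)²·Q = [[69,151],[151,377]]
Q^31 = (Q^15)²·Q = [[354,22],[22,332]]
Q^62 = (Q^31)² = [[34,404],[404,89]]
F_62 mod 459 = Q^62[0][1] = 404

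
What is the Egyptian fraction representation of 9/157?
1/18 + 1/566 + 1/399879

Greedy algorithm:
9/157: ceiling(157/9) = 18, use 1/18
5/2826: ceiling(2826/5) = 566, use 1/566
1/399879: ceiling(399879/1) = 399879, use 1/399879
Result: 9/157 = 1/18 + 1/566 + 1/399879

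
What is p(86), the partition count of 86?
34262962

p(n) counts ways to write n as a sum of positive integers (order ignored).
Euler's pentagonal recurrence: p(k) = p(k-1) + p(k-2) - p(k-5) - p(k-7) + p(k-12) + p(k-15) - ... (offsets j(3j∓1)/2, signs ++--, p(0)=1, p(<0)=0).
DP table for k = 0..85: p(0)=1, p(1)=1, p(2)=2, p(3)=3, p(4)=5, p(5)=7, p(6)=11, p(7)=15, p(8)=22, p(9)=30, p(10)=42, p(11)=56, p(12)=77, p(13)=101, p(14)=135, p(15)=176, p(16)=231, p(17)=297, p(18)=385, p(19)=490, p(20)=627, p(21)=792, p(22)=1002, p(23)=1255, p(24)=1575, p(25)=1958, p(26)=2436, p(27)=3010, p(28)=3718, p(29)=4565, p(30)=5604, p(31)=6842, p(32)=8349, p(33)=10143, p(34)=12310, p(35)=14883, p(36)=17977, p(37)=21637, p(38)=26015, p(39)=31185, p(40)=37338, p(41)=44583, p(42)=53174, p(43)=63261, p(44)=75175, p(45)=89134, p(46)=105558, p(47)=124754, p(48)=147273, p(49)=173525, p(50)=204226, p(51)=239943, p(52)=281589, p(53)=329931, p(54)=386155, p(55)=451276, p(56)=526823, p(57)=614154, p(58)=715220, p(59)=831820, p(60)=966467, p(61)=1121505, p(62)=1300156, p(63)=1505499, p(64)=1741630, p(65)=2012558, p(66)=2323520, p(67)=2679689, p(68)=3087735, p(69)=3554345, p(70)=4087968, p(71)=4697205, p(72)=5392783, p(73)=6185689, p(74)=7089500, p(75)=8118264, p(76)=9289091, p(77)=10619863, p(78)=12132164, p(79)=13848650, p(80)=15796476, p(81)=18004327, p(82)=20506255, p(83)=23338469, p(84)=26543660, p(85)=30167357.
Final step: p(86) = p(85) + p(84) - p(81) - p(79) + p(74) + p(71) - p(64) - p(60) + p(51) + p(46) - p(35) - p(29) + p(16) + p(9)
= 30167357 + 26543660 - 18004327 - 13848650 + 7089500 + 4697205 - 1741630 - 966467 + 239943 + 105558 - 14883 - 4565 + 231 + 30
= 34262962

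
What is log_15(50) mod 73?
22

Baby-step giant-step with step n = ⌈√73⌉ = 9.
Baby steps 15^j mod 73 (j:value) for j=0..8: 0:1, 1:15, 2:6, 3:17, 4:36, 5:29, 6:70, 7:28, 8:55.
Giant-step multiplier: 15^(-9) ≡ 15^(72-9) = 15^63 ≡ 10 (mod 73).
Giant steps γ_i = 50·10^i mod 73: γ_0=50, γ_1=62, γ_2=36 (in table at j=4).
x = i·n + j = 2·9 + 4 = 22.
Check: 15^22 ≡ 50 (mod 73).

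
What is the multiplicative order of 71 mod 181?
60

181 is prime, so ord(71) divides φ(181) = 180.
Divisors of 180: 1, 2, 3, 4, 5, 6, 9, 10, 12, 15, 18, 20, 30, 36, 45, 60, 90, 180.
Repeated squaring: 71^1 ≡ 71, 71^2 ≡ 154, 71^4 ≡ 5, 71^8 ≡ 25, 71^16 ≡ 82, 71^32 ≡ 27, 71^64 ≡ 5, 71^128 ≡ 25 (mod 181).
Test 71^d mod 181 for each divisor d in increasing order:
71^1 ≡ 71
71^2 ≡ 154
71^3 = 71^2·71^1 ≡ 74
71^4 ≡ 5
71^5 = 71^4·71^1 ≡ 174
71^6 = 71^4·71^2 ≡ 46
71^9 = 71^8·71^1 ≡ 146
71^10 = 71^8·71^2 ≡ 49
71^12 = 71^8·71^4 ≡ 125
71^15 = 71^8·71^4·71^2·71^1 ≡ 19
71^18 = 71^16·71^2 ≡ 139
71^20 = 71^16·71^4 ≡ 48
71^30 = 71^16·71^8·71^4·71^2 ≡ 180
71^36 = 71^32·71^4 ≡ 135
71^45 = 71^32·71^8·71^4·71^1 ≡ 162
71^60 = 71^32·71^16·71^8·71^4 ≡ 1  ← first divisor giving 1
The order is 60.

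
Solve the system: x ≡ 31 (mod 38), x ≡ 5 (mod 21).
677

Using Chinese Remainder Theorem:
M = 38 × 21 = 798
M1 = 21, M2 = 38
y1 = 21^(-1) mod 38 = 29
y2 = 38^(-1) mod 21 = 5
x = (31×21×29 + 5×38×5) mod 798 = 677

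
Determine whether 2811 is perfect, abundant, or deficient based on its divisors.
deficient

Proper divisors of 2811: sum = 1 + 3 + 937 = 941
Since 941 < 2811, 2811 is deficient.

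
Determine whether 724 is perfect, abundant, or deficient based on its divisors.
deficient

Proper divisors of 724: sum = 1 + 2 + 4 + 181 + 362 = 550
Since 550 < 724, 724 is deficient.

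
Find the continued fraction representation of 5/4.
[1; 4]

Euclidean algorithm steps:
5 = 1 × 4 + 1
4 = 4 × 1 + 0
Continued fraction: [1; 4]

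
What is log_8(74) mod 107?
13

Baby-step giant-step with step n = ⌈√107⌉ = 11.
Baby steps 8^j mod 107 (j:value) for j=0..10: 0:1, 1:8, 2:64, 3:84, 4:30, 5:26, 6:101, 7:59, 8:44, 9:31, 10:34.
Giant-step multiplier: 8^(-11) ≡ 8^(106-11) = 8^95 ≡ 24 (mod 107).
Giant steps γ_i = 74·24^i mod 107: γ_0=74, γ_1=64 (in table at j=2).
x = i·n + j = 1·11 + 2 = 13.
Check: 8^13 ≡ 74 (mod 107).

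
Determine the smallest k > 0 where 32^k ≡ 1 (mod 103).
51

103 is prime, so ord(32) divides φ(103) = 102.
Divisors of 102: 1, 2, 3, 6, 17, 34, 51, 102.
Repeated squaring: 32^1 ≡ 32, 32^2 ≡ 97, 32^4 ≡ 36, 32^8 ≡ 60, 32^16 ≡ 98, 32^32 ≡ 25, 32^64 ≡ 7 (mod 103).
Test 32^d mod 103 for each divisor d in increasing order:
32^1 ≡ 32
32^2 ≡ 97
32^3 = 32^2·32^1 ≡ 14
32^6 = 32^4·32^2 ≡ 93
32^17 = 32^16·32^1 ≡ 46
32^34 = 32^32·32^2 ≡ 56
32^51 = 32^32·32^16·32^2·32^1 ≡ 1  ← first divisor giving 1
The order is 51.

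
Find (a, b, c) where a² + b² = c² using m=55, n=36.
(1729, 3960, 4321)

Euclid's formula: a = m² - n², b = 2mn, c = m² + n²
m = 55, n = 36
a = 55² - 36² = 3025 - 1296 = 1729
b = 2 × 55 × 36 = 3960
c = 55² + 36² = 3025 + 1296 = 4321
Verification: 1729² + 3960² = 2989441 + 15681600 = 18671041 = 4321² ✓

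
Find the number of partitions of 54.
386155

p(n) counts ways to write n as a sum of positive integers (order ignored).
Euler's pentagonal recurrence: p(k) = p(k-1) + p(k-2) - p(k-5) - p(k-7) + p(k-12) + p(k-15) - ... (offsets j(3j∓1)/2, signs ++--, p(0)=1, p(<0)=0).
DP table for k = 0..53: p(0)=1, p(1)=1, p(2)=2, p(3)=3, p(4)=5, p(5)=7, p(6)=11, p(7)=15, p(8)=22, p(9)=30, p(10)=42, p(11)=56, p(12)=77, p(13)=101, p(14)=135, p(15)=176, p(16)=231, p(17)=297, p(18)=385, p(19)=490, p(20)=627, p(21)=792, p(22)=1002, p(23)=1255, p(24)=1575, p(25)=1958, p(26)=2436, p(27)=3010, p(28)=3718, p(29)=4565, p(30)=5604, p(31)=6842, p(32)=8349, p(33)=10143, p(34)=12310, p(35)=14883, p(36)=17977, p(37)=21637, p(38)=26015, p(39)=31185, p(40)=37338, p(41)=44583, p(42)=53174, p(43)=63261, p(44)=75175, p(45)=89134, p(46)=105558, p(47)=124754, p(48)=147273, p(49)=173525, p(50)=204226, p(51)=239943, p(52)=281589, p(53)=329931.
Final step: p(54) = p(53) + p(52) - p(49) - p(47) + p(42) + p(39) - p(32) - p(28) + p(19) + p(14) - p(3)
= 329931 + 281589 - 173525 - 124754 + 53174 + 31185 - 8349 - 3718 + 490 + 135 - 3
= 386155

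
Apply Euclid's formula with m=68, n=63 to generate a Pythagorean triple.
(655, 8568, 8593)

Euclid's formula: a = m² - n², b = 2mn, c = m² + n²
m = 68, n = 63
a = 68² - 63² = 4624 - 3969 = 655
b = 2 × 68 × 63 = 8568
c = 68² + 63² = 4624 + 3969 = 8593
Verification: 655² + 8568² = 429025 + 73410624 = 73839649 = 8593² ✓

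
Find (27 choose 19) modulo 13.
0

Using Lucas' theorem:
Write n=27 and k=19 in base 13:
n in base 13: [2, 1]
k in base 13: [1, 6]
C(27,19) mod 13 = ∏ C(n_i, k_i) mod 13
Digit binomials (mod 13): C(2,1) = 2; C(1,6) = 0 (k_i > n_i)
Product: 2 × 0 = 0 ≡ 0 (mod 13)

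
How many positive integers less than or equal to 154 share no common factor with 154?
60

154 = 2 × 7 × 11
φ(n) = n × ∏(1 - 1/p) for each prime p dividing n
φ(154) = 154 × (1 - 1/2) × (1 - 1/7) × (1 - 1/11) = 60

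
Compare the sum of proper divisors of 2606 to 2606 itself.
deficient

Proper divisors of 2606: sum = 1 + 2 + 1303 = 1306
Since 1306 < 2606, 2606 is deficient.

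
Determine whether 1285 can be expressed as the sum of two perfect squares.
14² + 33² (a=14, b=33)

Factorization: 1285 = 5 × 257
By Fermat: n is sum of two squares iff every prime p ≡ 3 (mod 4) appears to even power.
All primes ≡ 3 (mod 4) appear to even power.
Search a = 0, 1, 2, … for 1285 - a² a perfect square: first hit at a = 14: 1285 - 196 = 1089 = 33².
1285 = 14² + 33² = 196 + 1089 ✓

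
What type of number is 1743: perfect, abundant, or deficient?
deficient

Proper divisors of 1743: sum = 1 + 3 + 7 + 21 + 83 + 249 + 581 = 945
Since 945 < 1743, 1743 is deficient.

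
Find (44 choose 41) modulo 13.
10

Using Lucas' theorem:
Write n=44 and k=41 in base 13:
n in base 13: [3, 5]
k in base 13: [3, 2]
C(44,41) mod 13 = ∏ C(n_i, k_i) mod 13
Digit binomials (mod 13): C(3,3) = 1; C(5,2) = 10
Product: 1 × 10 = 10 ≡ 10 (mod 13)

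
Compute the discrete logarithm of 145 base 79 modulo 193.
164

Baby-step giant-step with step n = ⌈√193⌉ = 14.
Baby steps 79^j mod 193 (j:value) for j=0..13: 0:1, 1:79, 2:65, 3:117, 4:172, 5:78, 6:179, 7:52, 8:55, 9:99, 10:101, 11:66, 12:3, 13:44.
Giant-step multiplier: 79^(-14) ≡ 79^(192-14) = 79^178 ≡ 97 (mod 193).
Giant steps γ_i = 145·97^i mod 193: γ_0=145, γ_1=169, γ_2=181, γ_3=187, γ_4=190, γ_5=95, γ_6=144, γ_7=72, γ_8=36, γ_9=18, γ_10=9, γ_11=101 (in table at j=10).
x = i·n + j = 11·14 + 10 = 164.
Check: 79^164 ≡ 145 (mod 193).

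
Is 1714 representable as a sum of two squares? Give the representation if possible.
25² + 33² (a=25, b=33)

Factorization: 1714 = 2 × 857
By Fermat: n is sum of two squares iff every prime p ≡ 3 (mod 4) appears to even power.
All primes ≡ 3 (mod 4) appear to even power.
Search a = 0, 1, 2, … for 1714 - a² a perfect square: first hit at a = 25: 1714 - 625 = 1089 = 33².
1714 = 25² + 33² = 625 + 1089 ✓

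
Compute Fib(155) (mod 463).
307

Matrix identity: Q^n = [[F_(n+1), F_n], [F_n, F_(n-1)]] with Q = [[1,1],[1,0]].
n = 155 = 10011011₂. Square-and-multiply, entries mod 463:
Q^1 = [[1,1],[1,0]]
Q^2 = (Q^1)² = [[2,1],[1,1]]
Q^4 = (Q^2)² = [[5,3],[3,2]]
Q^9 = (Q^4)²·Q = [[55,34],[34,21]]
Q^19 = (Q^9)²·Q = [[283,14],[14,269]]
Q^38 = (Q^19)² = [[186,320],[320,329]]
Q^77 = (Q^38)²·Q = [[383,411],[411,435]]
Q^155 = (Q^77)²·Q = [[367,307],[307,60]]
F_155 mod 463 = Q^155[0][1] = 307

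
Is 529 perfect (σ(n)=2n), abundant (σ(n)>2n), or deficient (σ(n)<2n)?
deficient

Proper divisors of 529: sum = 1 + 23 = 24
Since 24 < 529, 529 is deficient.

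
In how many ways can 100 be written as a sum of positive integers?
190569292

p(n) counts ways to write n as a sum of positive integers (order ignored).
Euler's pentagonal recurrence: p(k) = p(k-1) + p(k-2) - p(k-5) - p(k-7) + p(k-12) + p(k-15) - ... (offsets j(3j∓1)/2, signs ++--, p(0)=1, p(<0)=0).
DP table for k = 0..99: p(0)=1, p(1)=1, p(2)=2, p(3)=3, p(4)=5, p(5)=7, p(6)=11, p(7)=15, p(8)=22, p(9)=30, p(10)=42, p(11)=56, p(12)=77, p(13)=101, p(14)=135, p(15)=176, p(16)=231, p(17)=297, p(18)=385, p(19)=490, p(20)=627, p(21)=792, p(22)=1002, p(23)=1255, p(24)=1575, p(25)=1958, p(26)=2436, p(27)=3010, p(28)=3718, p(29)=4565, p(30)=5604, p(31)=6842, p(32)=8349, p(33)=10143, p(34)=12310, p(35)=14883, p(36)=17977, p(37)=21637, p(38)=26015, p(39)=31185, p(40)=37338, p(41)=44583, p(42)=53174, p(43)=63261, p(44)=75175, p(45)=89134, p(46)=105558, p(47)=124754, p(48)=147273, p(49)=173525, p(50)=204226, p(51)=239943, p(52)=281589, p(53)=329931, p(54)=386155, p(55)=451276, p(56)=526823, p(57)=614154, p(58)=715220, p(59)=831820, p(60)=966467, p(61)=1121505, p(62)=1300156, p(63)=1505499, p(64)=1741630, p(65)=2012558, p(66)=2323520, p(67)=2679689, p(68)=3087735, p(69)=3554345, p(70)=4087968, p(71)=4697205, p(72)=5392783, p(73)=6185689, p(74)=7089500, p(75)=8118264, p(76)=9289091, p(77)=10619863, p(78)=12132164, p(79)=13848650, p(80)=15796476, p(81)=18004327, p(82)=20506255, p(83)=23338469, p(84)=26543660, p(85)=30167357, p(86)=34262962, p(87)=38887673, p(88)=44108109, p(89)=49995925, p(90)=56634173, p(91)=64112359, p(92)=72533807, p(93)=82010177, p(94)=92669720, p(95)=104651419, p(96)=118114304, p(97)=133230930, p(98)=150198136, p(99)=169229875.
Final step: p(100) = p(99) + p(98) - p(95) - p(93) + p(88) + p(85) - p(78) - p(74) + p(65) + p(60) - p(49) - p(43) + p(30) + p(23) - p(8) - p(0)
= 169229875 + 150198136 - 104651419 - 82010177 + 44108109 + 30167357 - 12132164 - 7089500 + 2012558 + 966467 - 173525 - 63261 + 5604 + 1255 - 22 - 1
= 190569292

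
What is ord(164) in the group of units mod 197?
7

197 is prime, so ord(164) divides φ(197) = 196.
Divisors of 196: 1, 2, 4, 7, 14, 28, 49, 98, 196.
Repeated squaring: 164^1 ≡ 164, 164^2 ≡ 104, 164^4 ≡ 178, 164^8 ≡ 164, 164^16 ≡ 104, 164^32 ≡ 178, 164^64 ≡ 164, 164^128 ≡ 104 (mod 197).
Test 164^d mod 197 for each divisor d in increasing order:
164^1 ≡ 164
164^2 ≡ 104
164^4 ≡ 178
164^7 = 164^4·164^2·164^1 ≡ 1  ← first divisor giving 1
The order is 7.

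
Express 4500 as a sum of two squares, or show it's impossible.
12² + 66² (a=12, b=66)

Factorization: 4500 = 2^2 × 3^2 × 5^3
By Fermat: n is sum of two squares iff every prime p ≡ 3 (mod 4) appears to even power.
All primes ≡ 3 (mod 4) appear to even power.
Search a = 0, 1, 2, … for 4500 - a² a perfect square: first hit at a = 12: 4500 - 144 = 4356 = 66².
4500 = 12² + 66² = 144 + 4356 ✓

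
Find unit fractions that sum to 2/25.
1/13 + 1/325

Greedy algorithm:
2/25: ceiling(25/2) = 13, use 1/13
1/325: ceiling(325/1) = 325, use 1/325
Result: 2/25 = 1/13 + 1/325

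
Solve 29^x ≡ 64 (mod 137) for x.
44

Baby-step giant-step with step n = ⌈√137⌉ = 12.
Baby steps 29^j mod 137 (j:value) for j=0..11: 0:1, 1:29, 2:19, 3:3, 4:87, 5:57, 6:9, 7:124, 8:34, 9:27, 10:98, 11:102.
Giant-step multiplier: 29^(-12) ≡ 29^(136-12) = 29^124 ≡ 22 (mod 137).
Giant steps γ_i = 64·22^i mod 137: γ_0=64, γ_1=38, γ_2=14, γ_3=34 (in table at j=8).
x = i·n + j = 3·12 + 8 = 44.
Check: 29^44 ≡ 64 (mod 137).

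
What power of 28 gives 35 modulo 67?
20

Baby-step giant-step with step n = ⌈√67⌉ = 9.
Baby steps 28^j mod 67 (j:value) for j=0..8: 0:1, 1:28, 2:47, 3:43, 4:65, 5:11, 6:40, 7:48, 8:4.
Giant-step multiplier: 28^(-9) ≡ 28^(66-9) = 28^57 ≡ 3 (mod 67).
Giant steps γ_i = 35·3^i mod 67: γ_0=35, γ_1=38, γ_2=47 (in table at j=2).
x = i·n + j = 2·9 + 2 = 20.
Check: 28^20 ≡ 35 (mod 67).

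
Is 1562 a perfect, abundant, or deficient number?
deficient

Proper divisors of 1562: sum = 1 + 2 + 11 + 22 + 71 + 142 + 781 = 1030
Since 1030 < 1562, 1562 is deficient.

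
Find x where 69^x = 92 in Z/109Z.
3

Baby-step giant-step with step n = ⌈√109⌉ = 11.
Baby steps 69^j mod 109 (j:value) for j=0..10: 0:1, 1:69, 2:74, 3:92, 4:26, 5:50, 6:71, 7:103, 8:22, 9:101, 10:102.
h = 92 is already in the table at j=3, so x = 3.
Check: 69^3 ≡ 92 (mod 109).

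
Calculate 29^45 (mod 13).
1

Repeated squaring. Binary of 45 = 101101.
29^1 ≡ 3 (mod 13); 29^2 ≡ 9 (mod 13); 29^4 ≡ 3 (mod 13); 29^8 ≡ 9 (mod 13); 29^16 ≡ 3 (mod 13); 29^32 ≡ 9 (mod 13)
29^45 = 29^1 × 29^4 × 29^8 × 29^32 ≡ 1 (mod 13)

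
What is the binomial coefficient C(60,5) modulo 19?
0

Using Lucas' theorem:
Write n=60 and k=5 in base 19:
n in base 19: [3, 3]
k in base 19: [0, 5]
C(60,5) mod 19 = ∏ C(n_i, k_i) mod 19
Digit binomials (mod 19): C(3,0) = 1; C(3,5) = 0 (k_i > n_i)
Product: 1 × 0 = 0 ≡ 0 (mod 19)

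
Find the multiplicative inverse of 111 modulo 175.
41

gcd(111, 175) = 1, so the inverse exists.
Extended Euclidean algorithm on (175, 111):
175 = 1 × 111 + 64  ⟹  64 = (1)·175 + (-1)·111
111 = 1 × 64 + 47  ⟹  47 = (-1)·175 + (2)·111
64 = 1 × 47 + 17  ⟹  17 = (2)·175 + (-3)·111
47 = 2 × 17 + 13  ⟹  13 = (-5)·175 + (8)·111
17 = 1 × 13 + 4  ⟹  4 = (7)·175 + (-11)·111
13 = 3 × 4 + 1  ⟹  1 = (-26)·175 + (41)·111
So (41)·111 ≡ 1 (mod 175), i.e. 111^(-1) ≡ 41 (mod 175).
Check: 111 × 41 = 4551 ≡ 1 (mod 175)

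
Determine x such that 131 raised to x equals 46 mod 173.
61

Baby-step giant-step with step n = ⌈√173⌉ = 14.
Baby steps 131^j mod 173 (j:value) for j=0..13: 0:1, 1:131, 2:34, 3:129, 4:118, 5:61, 6:33, 7:171, 8:84, 9:105, 10:88, 11:110, 12:51, 13:107.
Giant-step multiplier: 131^(-14) ≡ 131^(172-14) = 131^158 ≡ 130 (mod 173).
Giant steps γ_i = 46·130^i mod 173: γ_0=46, γ_1=98, γ_2=111, γ_3=71, γ_4=61 (in table at j=5).
x = i·n + j = 4·14 + 5 = 61.
Check: 131^61 ≡ 46 (mod 173).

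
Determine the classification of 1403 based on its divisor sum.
deficient

Proper divisors of 1403: sum = 1 + 23 + 61 = 85
Since 85 < 1403, 1403 is deficient.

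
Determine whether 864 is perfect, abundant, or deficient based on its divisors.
abundant

Proper divisors of 864: sum = 1 + 2 + 3 + 4 + 6 + 8 + 9 + 12 + ... + 144 + 216 + 288 + 432 (23 divisors) = 1656
Since 1656 > 864, 864 is abundant.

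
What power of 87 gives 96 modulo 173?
140

Baby-step giant-step with step n = ⌈√173⌉ = 14.
Baby steps 87^j mod 173 (j:value) for j=0..13: 0:1, 1:87, 2:130, 3:65, 4:119, 5:146, 6:73, 7:123, 8:148, 9:74, 10:37, 11:105, 12:139, 13:156.
Giant-step multiplier: 87^(-14) ≡ 87^(172-14) = 87^158 ≡ 122 (mod 173).
Giant steps γ_i = 96·122^i mod 173: γ_0=96, γ_1=121, γ_2=57, γ_3=34, γ_4=169, γ_5=31, γ_6=149, γ_7=13, γ_8=29, γ_9=78, γ_10=1 (in table at j=0).
x = i·n + j = 10·14 + 0 = 140.
Check: 87^140 ≡ 96 (mod 173).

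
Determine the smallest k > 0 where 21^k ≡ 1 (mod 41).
20

41 is prime, so ord(21) divides φ(41) = 40.
Divisors of 40: 1, 2, 4, 5, 8, 10, 20, 40.
Repeated squaring: 21^1 ≡ 21, 21^2 ≡ 31, 21^4 ≡ 18, 21^8 ≡ 37, 21^16 ≡ 16, 21^32 ≡ 10 (mod 41).
Test 21^d mod 41 for each divisor d in increasing order:
21^1 ≡ 21
21^2 ≡ 31
21^4 ≡ 18
21^5 = 21^4·21^1 ≡ 9
21^8 ≡ 37
21^10 = 21^8·21^2 ≡ 40
21^20 = 21^16·21^4 ≡ 1  ← first divisor giving 1
The order is 20.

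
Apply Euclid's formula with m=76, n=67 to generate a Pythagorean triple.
(1287, 10184, 10265)

Euclid's formula: a = m² - n², b = 2mn, c = m² + n²
m = 76, n = 67
a = 76² - 67² = 5776 - 4489 = 1287
b = 2 × 76 × 67 = 10184
c = 76² + 67² = 5776 + 4489 = 10265
Verification: 1287² + 10184² = 1656369 + 103713856 = 105370225 = 10265² ✓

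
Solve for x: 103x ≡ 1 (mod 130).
77

gcd(103, 130) = 1, so the inverse exists.
Extended Euclidean algorithm on (130, 103):
130 = 1 × 103 + 27  ⟹  27 = (1)·130 + (-1)·103
103 = 3 × 27 + 22  ⟹  22 = (-3)·130 + (4)·103
27 = 1 × 22 + 5  ⟹  5 = (4)·130 + (-5)·103
22 = 4 × 5 + 2  ⟹  2 = (-19)·130 + (24)·103
5 = 2 × 2 + 1  ⟹  1 = (42)·130 + (-53)·103
So (-53)·103 ≡ 1 (mod 130), i.e. 103^(-1) ≡ -53 ≡ 77 (mod 130).
Check: 103 × 77 = 7931 ≡ 1 (mod 130)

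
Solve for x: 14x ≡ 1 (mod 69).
5

gcd(14, 69) = 1, so the inverse exists.
Extended Euclidean algorithm on (69, 14):
69 = 4 × 14 + 13  ⟹  13 = (1)·69 + (-4)·14
14 = 1 × 13 + 1  ⟹  1 = (-1)·69 + (5)·14
So (5)·14 ≡ 1 (mod 69), i.e. 14^(-1) ≡ 5 (mod 69).
Check: 14 × 5 = 70 ≡ 1 (mod 69)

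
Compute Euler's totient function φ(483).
264

483 = 3 × 7 × 23
φ(n) = n × ∏(1 - 1/p) for each prime p dividing n
φ(483) = 483 × (1 - 1/3) × (1 - 1/7) × (1 - 1/23) = 264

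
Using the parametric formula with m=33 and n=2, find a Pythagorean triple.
(1085, 132, 1093)

Euclid's formula: a = m² - n², b = 2mn, c = m² + n²
m = 33, n = 2
a = 33² - 2² = 1089 - 4 = 1085
b = 2 × 33 × 2 = 132
c = 33² + 2² = 1089 + 4 = 1093
Verification: 1085² + 132² = 1177225 + 17424 = 1194649 = 1093² ✓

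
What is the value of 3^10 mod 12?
9

Repeated squaring. Binary of 10 = 1010.
3^1 ≡ 3 (mod 12); 3^2 ≡ 9 (mod 12); 3^4 ≡ 9 (mod 12); 3^8 ≡ 9 (mod 12)
3^10 = 3^2 × 3^8 ≡ 9 (mod 12)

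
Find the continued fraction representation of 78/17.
[4; 1, 1, 2, 3]

Euclidean algorithm steps:
78 = 4 × 17 + 10
17 = 1 × 10 + 7
10 = 1 × 7 + 3
7 = 2 × 3 + 1
3 = 3 × 1 + 0
Continued fraction: [4; 1, 1, 2, 3]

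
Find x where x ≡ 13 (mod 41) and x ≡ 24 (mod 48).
792

Using Chinese Remainder Theorem:
M = 41 × 48 = 1968
M1 = 48, M2 = 41
y1 = 48^(-1) mod 41 = 6
y2 = 41^(-1) mod 48 = 41
x = (13×48×6 + 24×41×41) mod 1968 = 792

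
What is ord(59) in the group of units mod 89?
88

89 is prime, so ord(59) divides φ(89) = 88.
Divisors of 88: 1, 2, 4, 8, 11, 22, 44, 88.
Repeated squaring: 59^1 ≡ 59, 59^2 ≡ 10, 59^4 ≡ 11, 59^8 ≡ 32, 59^16 ≡ 45, 59^32 ≡ 67, 59^64 ≡ 39 (mod 89).
Test 59^d mod 89 for each divisor d in increasing order:
59^1 ≡ 59
59^2 ≡ 10
59^4 ≡ 11
59^8 ≡ 32
59^11 = 59^8·59^2·59^1 ≡ 12
59^22 = 59^16·59^4·59^2 ≡ 55
59^44 = 59^32·59^8·59^4 ≡ 88
59^88 = 59^64·59^16·59^8 ≡ 1  ← first divisor giving 1
The order is 88.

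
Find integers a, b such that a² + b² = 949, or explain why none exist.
7² + 30² (a=7, b=30)

Factorization: 949 = 13 × 73
By Fermat: n is sum of two squares iff every prime p ≡ 3 (mod 4) appears to even power.
All primes ≡ 3 (mod 4) appear to even power.
Search a = 0, 1, 2, … for 949 - a² a perfect square: first hit at a = 7: 949 - 49 = 900 = 30².
949 = 7² + 30² = 49 + 900 ✓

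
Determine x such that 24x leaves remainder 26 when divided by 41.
x ≡ 25 (mod 41)

gcd(24, 41) = 1, which divides 26, so solutions exist.
Find 24^(-1) mod 41 by the extended Euclidean algorithm:
41 = 1 × 24 + 17  ⟹  17 = (1)·41 + (-1)·24
24 = 1 × 17 + 7  ⟹  7 = (-1)·41 + (2)·24
17 = 2 × 7 + 3  ⟹  3 = (3)·41 + (-5)·24
7 = 2 × 3 + 1  ⟹  1 = (-7)·41 + (12)·24
So (12)·24 ≡ 1 (mod 41), i.e. 24^(-1) ≡ 12 (mod 41).
x ≡ 12 × 26 = 312 ≡ 25 (mod 41).
Check: 24 × 25 = 600 ≡ 26 (mod 41).
Unique solution: x ≡ 25 (mod 41)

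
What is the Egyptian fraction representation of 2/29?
1/15 + 1/435

Greedy algorithm:
2/29: ceiling(29/2) = 15, use 1/15
1/435: ceiling(435/1) = 435, use 1/435
Result: 2/29 = 1/15 + 1/435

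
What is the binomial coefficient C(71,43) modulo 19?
2

Using Lucas' theorem:
Write n=71 and k=43 in base 19:
n in base 19: [3, 14]
k in base 19: [2, 5]
C(71,43) mod 19 = ∏ C(n_i, k_i) mod 19
Digit binomials (mod 19): C(3,2) = 3; C(14,5) = 2002 ≡ 7
Product: 3 × 7 = 21 ≡ 2 (mod 19)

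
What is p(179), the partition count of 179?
625846753120

p(n) counts ways to write n as a sum of positive integers (order ignored).
Euler's pentagonal recurrence: p(k) = p(k-1) + p(k-2) - p(k-5) - p(k-7) + p(k-12) + p(k-15) - ... (offsets j(3j∓1)/2, signs ++--, p(0)=1, p(<0)=0).
DP table for k = 0..178: p(0)=1, p(1)=1, p(2)=2, p(3)=3, p(4)=5, p(5)=7, p(6)=11, p(7)=15, p(8)=22, p(9)=30, p(10)=42, p(11)=56, p(12)=77, p(13)=101, p(14)=135, p(15)=176, p(16)=231, p(17)=297, p(18)=385, p(19)=490, p(20)=627, p(21)=792, p(22)=1002, p(23)=1255, p(24)=1575, p(25)=1958, p(26)=2436, p(27)=3010, p(28)=3718, p(29)=4565, p(30)=5604, p(31)=6842, p(32)=8349, p(33)=10143, p(34)=12310, p(35)=14883, p(36)=17977, p(37)=21637, p(38)=26015, p(39)=31185, p(40)=37338, p(41)=44583, p(42)=53174, p(43)=63261, p(44)=75175, p(45)=89134, p(46)=105558, p(47)=124754, p(48)=147273, p(49)=173525, p(50)=204226, p(51)=239943, p(52)=281589, p(53)=329931, p(54)=386155, p(55)=451276, p(56)=526823, p(57)=614154, p(58)=715220, p(59)=831820, p(60)=966467, p(61)=1121505, p(62)=1300156, p(63)=1505499, p(64)=1741630, p(65)=2012558, p(66)=2323520, p(67)=2679689, p(68)=3087735, p(69)=3554345, p(70)=4087968, p(71)=4697205, p(72)=5392783, p(73)=6185689, p(74)=7089500, p(75)=8118264, p(76)=9289091, p(77)=10619863, p(78)=12132164, p(79)=13848650, p(80)=15796476, p(81)=18004327, p(82)=20506255, p(83)=23338469, p(84)=26543660, p(85)=30167357, p(86)=34262962, p(87)=38887673, p(88)=44108109, p(89)=49995925, p(90)=56634173, p(91)=64112359, p(92)=72533807, p(93)=82010177, p(94)=92669720, p(95)=104651419, p(96)=118114304, p(97)=133230930, p(98)=150198136, p(99)=169229875, p(100)=190569292, p(101)=214481126, p(102)=241265379, p(103)=271248950, p(104)=304801365, p(105)=342325709, p(106)=384276336, p(107)=431149389, p(108)=483502844, p(109)=541946240, p(110)=607163746, p(111)=679903203, p(112)=761002156, p(113)=851376628, p(114)=952050665, p(115)=1064144451, p(116)=1188908248, p(117)=1327710076, p(118)=1482074143, p(119)=1653668665, p(120)=1844349560, p(121)=2056148051, p(122)=2291320912, p(123)=2552338241, p(124)=2841940500, p(125)=3163127352, p(126)=3519222692, p(127)=3913864295, p(128)=4351078600, p(129)=4835271870, p(130)=5371315400, p(131)=5964539504, p(132)=6620830889, p(133)=7346629512, p(134)=8149040695, p(135)=9035836076, p(136)=10015581680, p(137)=11097645016, p(138)=12292341831, p(139)=13610949895, p(140)=15065878135, p(141)=16670689208, p(142)=18440293320, p(143)=20390982757, p(144)=22540654445, p(145)=24908858009, p(146)=27517052599, p(147)=30388671978, p(148)=33549419497, p(149)=37027355200, p(150)=40853235313, p(151)=45060624582, p(152)=49686288421, p(153)=54770336324, p(154)=60356673280, p(155)=66493182097, p(156)=73232243759, p(157)=80630964769, p(158)=88751778802, p(159)=97662728555, p(160)=107438159466, p(161)=118159068427, p(162)=129913904637, p(163)=142798995930, p(164)=156919475295, p(165)=172389800255, p(166)=189334822579, p(167)=207890420102, p(168)=228204732751, p(169)=250438925115, p(170)=274768617130, p(171)=301384802048, p(172)=330495499613, p(173)=362326859895, p(174)=397125074750, p(175)=435157697830, p(176)=476715857290, p(177)=522115831195, p(178)=571701605655.
Final step: p(179) = p(178) + p(177) - p(174) - p(172) + p(167) + p(164) - p(157) - p(153) + p(144) + p(139) - p(128) - p(122) + p(109) + p(102) - p(87) - p(79) + p(62) + p(53) - p(34) - p(24) + p(3)
= 571701605655 + 522115831195 - 397125074750 - 330495499613 + 207890420102 + 156919475295 - 80630964769 - 54770336324 + 22540654445 + 13610949895 - 4351078600 - 2291320912 + 541946240 + 241265379 - 38887673 - 13848650 + 1300156 + 329931 - 12310 - 1575 + 3
= 625846753120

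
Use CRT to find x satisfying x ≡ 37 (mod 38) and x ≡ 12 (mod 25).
37

Using Chinese Remainder Theorem:
M = 38 × 25 = 950
M1 = 25, M2 = 38
y1 = 25^(-1) mod 38 = 35
y2 = 38^(-1) mod 25 = 2
x = (37×25×35 + 12×38×2) mod 950 = 37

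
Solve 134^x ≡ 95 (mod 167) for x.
159

Baby-step giant-step with step n = ⌈√167⌉ = 13.
Baby steps 134^j mod 167 (j:value) for j=0..12: 0:1, 1:134, 2:87, 3:135, 4:54, 5:55, 6:22, 7:109, 8:77, 9:131, 10:19, 11:41, 12:150.
Giant-step multiplier: 134^(-13) ≡ 134^(166-13) = 134^153 ≡ 103 (mod 167).
Giant steps γ_i = 95·103^i mod 167: γ_0=95, γ_1=99, γ_2=10, γ_3=28, γ_4=45, γ_5=126, γ_6=119, γ_7=66, γ_8=118, γ_9=130, γ_10=30, γ_11=84, γ_12=135 (in table at j=3).
x = i·n + j = 12·13 + 3 = 159.
Check: 134^159 ≡ 95 (mod 167).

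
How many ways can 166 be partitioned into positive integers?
189334822579

p(n) counts ways to write n as a sum of positive integers (order ignored).
Euler's pentagonal recurrence: p(k) = p(k-1) + p(k-2) - p(k-5) - p(k-7) + p(k-12) + p(k-15) - ... (offsets j(3j∓1)/2, signs ++--, p(0)=1, p(<0)=0).
DP table for k = 0..165: p(0)=1, p(1)=1, p(2)=2, p(3)=3, p(4)=5, p(5)=7, p(6)=11, p(7)=15, p(8)=22, p(9)=30, p(10)=42, p(11)=56, p(12)=77, p(13)=101, p(14)=135, p(15)=176, p(16)=231, p(17)=297, p(18)=385, p(19)=490, p(20)=627, p(21)=792, p(22)=1002, p(23)=1255, p(24)=1575, p(25)=1958, p(26)=2436, p(27)=3010, p(28)=3718, p(29)=4565, p(30)=5604, p(31)=6842, p(32)=8349, p(33)=10143, p(34)=12310, p(35)=14883, p(36)=17977, p(37)=21637, p(38)=26015, p(39)=31185, p(40)=37338, p(41)=44583, p(42)=53174, p(43)=63261, p(44)=75175, p(45)=89134, p(46)=105558, p(47)=124754, p(48)=147273, p(49)=173525, p(50)=204226, p(51)=239943, p(52)=281589, p(53)=329931, p(54)=386155, p(55)=451276, p(56)=526823, p(57)=614154, p(58)=715220, p(59)=831820, p(60)=966467, p(61)=1121505, p(62)=1300156, p(63)=1505499, p(64)=1741630, p(65)=2012558, p(66)=2323520, p(67)=2679689, p(68)=3087735, p(69)=3554345, p(70)=4087968, p(71)=4697205, p(72)=5392783, p(73)=6185689, p(74)=7089500, p(75)=8118264, p(76)=9289091, p(77)=10619863, p(78)=12132164, p(79)=13848650, p(80)=15796476, p(81)=18004327, p(82)=20506255, p(83)=23338469, p(84)=26543660, p(85)=30167357, p(86)=34262962, p(87)=38887673, p(88)=44108109, p(89)=49995925, p(90)=56634173, p(91)=64112359, p(92)=72533807, p(93)=82010177, p(94)=92669720, p(95)=104651419, p(96)=118114304, p(97)=133230930, p(98)=150198136, p(99)=169229875, p(100)=190569292, p(101)=214481126, p(102)=241265379, p(103)=271248950, p(104)=304801365, p(105)=342325709, p(106)=384276336, p(107)=431149389, p(108)=483502844, p(109)=541946240, p(110)=607163746, p(111)=679903203, p(112)=761002156, p(113)=851376628, p(114)=952050665, p(115)=1064144451, p(116)=1188908248, p(117)=1327710076, p(118)=1482074143, p(119)=1653668665, p(120)=1844349560, p(121)=2056148051, p(122)=2291320912, p(123)=2552338241, p(124)=2841940500, p(125)=3163127352, p(126)=3519222692, p(127)=3913864295, p(128)=4351078600, p(129)=4835271870, p(130)=5371315400, p(131)=5964539504, p(132)=6620830889, p(133)=7346629512, p(134)=8149040695, p(135)=9035836076, p(136)=10015581680, p(137)=11097645016, p(138)=12292341831, p(139)=13610949895, p(140)=15065878135, p(141)=16670689208, p(142)=18440293320, p(143)=20390982757, p(144)=22540654445, p(145)=24908858009, p(146)=27517052599, p(147)=30388671978, p(148)=33549419497, p(149)=37027355200, p(150)=40853235313, p(151)=45060624582, p(152)=49686288421, p(153)=54770336324, p(154)=60356673280, p(155)=66493182097, p(156)=73232243759, p(157)=80630964769, p(158)=88751778802, p(159)=97662728555, p(160)=107438159466, p(161)=118159068427, p(162)=129913904637, p(163)=142798995930, p(164)=156919475295, p(165)=172389800255.
Final step: p(166) = p(165) + p(164) - p(161) - p(159) + p(154) + p(151) - p(144) - p(140) + p(131) + p(126) - p(115) - p(109) + p(96) + p(89) - p(74) - p(66) + p(49) + p(40) - p(21) - p(11)
= 172389800255 + 156919475295 - 118159068427 - 97662728555 + 60356673280 + 45060624582 - 22540654445 - 15065878135 + 5964539504 + 3519222692 - 1064144451 - 541946240 + 118114304 + 49995925 - 7089500 - 2323520 + 173525 + 37338 - 792 - 56
= 189334822579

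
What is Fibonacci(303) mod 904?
114

Matrix identity: Q^n = [[F_(n+1), F_n], [F_n, F_(n-1)]] with Q = [[1,1],[1,0]].
n = 303 = 100101111₂. Square-and-multiply, entries mod 904:
Q^1 = [[1,1],[1,0]]
Q^2 = (Q^1)² = [[2,1],[1,1]]
Q^4 = (Q^2)² = [[5,3],[3,2]]
Q^9 = (Q^4)²·Q = [[55,34],[34,21]]
Q^18 = (Q^9)² = [[565,776],[776,693]]
Q^37 = (Q^18)²·Q = [[113,225],[225,792]]
Q^75 = (Q^37)²·Q = [[339,114],[114,225]]
Q^151 = (Q^75)²·Q = [[565,453],[453,112]]
Q^303 = (Q^151)²·Q = [[339,114],[114,225]]
F_303 mod 904 = Q^303[0][1] = 114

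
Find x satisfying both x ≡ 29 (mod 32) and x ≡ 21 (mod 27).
669

Using Chinese Remainder Theorem:
M = 32 × 27 = 864
M1 = 27, M2 = 32
y1 = 27^(-1) mod 32 = 19
y2 = 32^(-1) mod 27 = 11
x = (29×27×19 + 21×32×11) mod 864 = 669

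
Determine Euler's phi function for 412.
204

412 = 2^2 × 103
φ(n) = n × ∏(1 - 1/p) for each prime p dividing n
φ(412) = 412 × (1 - 1/2) × (1 - 1/103) = 204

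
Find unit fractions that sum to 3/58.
1/20 + 1/580

Greedy algorithm:
3/58: ceiling(58/3) = 20, use 1/20
1/580: ceiling(580/1) = 580, use 1/580
Result: 3/58 = 1/20 + 1/580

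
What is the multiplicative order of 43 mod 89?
88

89 is prime, so ord(43) divides φ(89) = 88.
Divisors of 88: 1, 2, 4, 8, 11, 22, 44, 88.
Repeated squaring: 43^1 ≡ 43, 43^2 ≡ 69, 43^4 ≡ 44, 43^8 ≡ 67, 43^16 ≡ 39, 43^32 ≡ 8, 43^64 ≡ 64 (mod 89).
Test 43^d mod 89 for each divisor d in increasing order:
43^1 ≡ 43
43^2 ≡ 69
43^4 ≡ 44
43^8 ≡ 67
43^11 = 43^8·43^2·43^1 ≡ 52
43^22 = 43^16·43^4·43^2 ≡ 34
43^44 = 43^32·43^8·43^4 ≡ 88
43^88 = 43^64·43^16·43^8 ≡ 1  ← first divisor giving 1
The order is 88.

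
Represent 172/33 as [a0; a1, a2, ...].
[5; 4, 1, 2, 2]

Euclidean algorithm steps:
172 = 5 × 33 + 7
33 = 4 × 7 + 5
7 = 1 × 5 + 2
5 = 2 × 2 + 1
2 = 2 × 1 + 0
Continued fraction: [5; 4, 1, 2, 2]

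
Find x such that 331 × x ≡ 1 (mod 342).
31

gcd(331, 342) = 1, so the inverse exists.
Extended Euclidean algorithm on (342, 331):
342 = 1 × 331 + 11  ⟹  11 = (1)·342 + (-1)·331
331 = 30 × 11 + 1  ⟹  1 = (-30)·342 + (31)·331
So (31)·331 ≡ 1 (mod 342), i.e. 331^(-1) ≡ 31 (mod 342).
Check: 331 × 31 = 10261 ≡ 1 (mod 342)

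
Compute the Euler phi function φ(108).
36

108 = 2^2 × 3^3
φ(n) = n × ∏(1 - 1/p) for each prime p dividing n
φ(108) = 108 × (1 - 1/2) × (1 - 1/3) = 36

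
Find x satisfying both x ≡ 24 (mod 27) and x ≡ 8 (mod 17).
348

Using Chinese Remainder Theorem:
M = 27 × 17 = 459
M1 = 17, M2 = 27
y1 = 17^(-1) mod 27 = 8
y2 = 27^(-1) mod 17 = 12
x = (24×17×8 + 8×27×12) mod 459 = 348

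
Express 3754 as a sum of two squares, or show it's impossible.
27² + 55² (a=27, b=55)

Factorization: 3754 = 2 × 1877
By Fermat: n is sum of two squares iff every prime p ≡ 3 (mod 4) appears to even power.
All primes ≡ 3 (mod 4) appear to even power.
Search a = 0, 1, 2, … for 3754 - a² a perfect square: first hit at a = 27: 3754 - 729 = 3025 = 55².
3754 = 27² + 55² = 729 + 3025 ✓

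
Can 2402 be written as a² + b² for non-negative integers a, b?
1² + 49² (a=1, b=49)

Factorization: 2402 = 2 × 1201
By Fermat: n is sum of two squares iff every prime p ≡ 3 (mod 4) appears to even power.
All primes ≡ 3 (mod 4) appear to even power.
Search a = 0, 1, 2, … for 2402 - a² a perfect square: first hit at a = 1: 2402 - 1 = 2401 = 49².
2402 = 1² + 49² = 1 + 2401 ✓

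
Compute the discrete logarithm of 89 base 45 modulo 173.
30

Baby-step giant-step with step n = ⌈√173⌉ = 14.
Baby steps 45^j mod 173 (j:value) for j=0..13: 0:1, 1:45, 2:122, 3:127, 4:6, 5:97, 6:40, 7:70, 8:36, 9:63, 10:67, 11:74, 12:43, 13:32.
Giant-step multiplier: 45^(-14) ≡ 45^(172-14) = 45^158 ≡ 34 (mod 173).
Giant steps γ_i = 89·34^i mod 173: γ_0=89, γ_1=85, γ_2=122 (in table at j=2).
x = i·n + j = 2·14 + 2 = 30.
Check: 45^30 ≡ 89 (mod 173).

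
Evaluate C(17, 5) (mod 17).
0

Using Lucas' theorem:
Write n=17 and k=5 in base 17:
n in base 17: [1, 0]
k in base 17: [0, 5]
C(17,5) mod 17 = ∏ C(n_i, k_i) mod 17
Digit binomials (mod 17): C(1,0) = 1; C(0,5) = 0 (k_i > n_i)
Product: 1 × 0 = 0 ≡ 0 (mod 17)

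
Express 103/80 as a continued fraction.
[1; 3, 2, 11]

Euclidean algorithm steps:
103 = 1 × 80 + 23
80 = 3 × 23 + 11
23 = 2 × 11 + 1
11 = 11 × 1 + 0
Continued fraction: [1; 3, 2, 11]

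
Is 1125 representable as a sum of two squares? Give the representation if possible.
6² + 33² (a=6, b=33)

Factorization: 1125 = 3^2 × 5^3
By Fermat: n is sum of two squares iff every prime p ≡ 3 (mod 4) appears to even power.
All primes ≡ 3 (mod 4) appear to even power.
Search a = 0, 1, 2, … for 1125 - a² a perfect square: first hit at a = 6: 1125 - 36 = 1089 = 33².
1125 = 6² + 33² = 36 + 1089 ✓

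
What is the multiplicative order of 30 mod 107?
53

107 is prime, so ord(30) divides φ(107) = 106.
Divisors of 106: 1, 2, 53, 106.
Repeated squaring: 30^1 ≡ 30, 30^2 ≡ 44, 30^4 ≡ 10, 30^8 ≡ 100, 30^16 ≡ 49, 30^32 ≡ 47, 30^64 ≡ 69 (mod 107).
Test 30^d mod 107 for each divisor d in increasing order:
30^1 ≡ 30
30^2 ≡ 44
30^53 = 30^32·30^16·30^4·30^1 ≡ 1  ← first divisor giving 1
The order is 53.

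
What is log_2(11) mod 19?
12

Baby-step giant-step with step n = ⌈√19⌉ = 5.
Baby steps 2^j mod 19 (j:value) for j=0..4: 0:1, 1:2, 2:4, 3:8, 4:16.
Giant-step multiplier: 2^(-5) ≡ 2^(18-5) = 2^13 ≡ 3 (mod 19).
Giant steps γ_i = 11·3^i mod 19: γ_0=11, γ_1=14, γ_2=4 (in table at j=2).
x = i·n + j = 2·5 + 2 = 12.
Check: 2^12 ≡ 11 (mod 19).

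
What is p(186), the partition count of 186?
1171432692373

p(n) counts ways to write n as a sum of positive integers (order ignored).
Euler's pentagonal recurrence: p(k) = p(k-1) + p(k-2) - p(k-5) - p(k-7) + p(k-12) + p(k-15) - ... (offsets j(3j∓1)/2, signs ++--, p(0)=1, p(<0)=0).
DP table for k = 0..185: p(0)=1, p(1)=1, p(2)=2, p(3)=3, p(4)=5, p(5)=7, p(6)=11, p(7)=15, p(8)=22, p(9)=30, p(10)=42, p(11)=56, p(12)=77, p(13)=101, p(14)=135, p(15)=176, p(16)=231, p(17)=297, p(18)=385, p(19)=490, p(20)=627, p(21)=792, p(22)=1002, p(23)=1255, p(24)=1575, p(25)=1958, p(26)=2436, p(27)=3010, p(28)=3718, p(29)=4565, p(30)=5604, p(31)=6842, p(32)=8349, p(33)=10143, p(34)=12310, p(35)=14883, p(36)=17977, p(37)=21637, p(38)=26015, p(39)=31185, p(40)=37338, p(41)=44583, p(42)=53174, p(43)=63261, p(44)=75175, p(45)=89134, p(46)=105558, p(47)=124754, p(48)=147273, p(49)=173525, p(50)=204226, p(51)=239943, p(52)=281589, p(53)=329931, p(54)=386155, p(55)=451276, p(56)=526823, p(57)=614154, p(58)=715220, p(59)=831820, p(60)=966467, p(61)=1121505, p(62)=1300156, p(63)=1505499, p(64)=1741630, p(65)=2012558, p(66)=2323520, p(67)=2679689, p(68)=3087735, p(69)=3554345, p(70)=4087968, p(71)=4697205, p(72)=5392783, p(73)=6185689, p(74)=7089500, p(75)=8118264, p(76)=9289091, p(77)=10619863, p(78)=12132164, p(79)=13848650, p(80)=15796476, p(81)=18004327, p(82)=20506255, p(83)=23338469, p(84)=26543660, p(85)=30167357, p(86)=34262962, p(87)=38887673, p(88)=44108109, p(89)=49995925, p(90)=56634173, p(91)=64112359, p(92)=72533807, p(93)=82010177, p(94)=92669720, p(95)=104651419, p(96)=118114304, p(97)=133230930, p(98)=150198136, p(99)=169229875, p(100)=190569292, p(101)=214481126, p(102)=241265379, p(103)=271248950, p(104)=304801365, p(105)=342325709, p(106)=384276336, p(107)=431149389, p(108)=483502844, p(109)=541946240, p(110)=607163746, p(111)=679903203, p(112)=761002156, p(113)=851376628, p(114)=952050665, p(115)=1064144451, p(116)=1188908248, p(117)=1327710076, p(118)=1482074143, p(119)=1653668665, p(120)=1844349560, p(121)=2056148051, p(122)=2291320912, p(123)=2552338241, p(124)=2841940500, p(125)=3163127352, p(126)=3519222692, p(127)=3913864295, p(128)=4351078600, p(129)=4835271870, p(130)=5371315400, p(131)=5964539504, p(132)=6620830889, p(133)=7346629512, p(134)=8149040695, p(135)=9035836076, p(136)=10015581680, p(137)=11097645016, p(138)=12292341831, p(139)=13610949895, p(140)=15065878135, p(141)=16670689208, p(142)=18440293320, p(143)=20390982757, p(144)=22540654445, p(145)=24908858009, p(146)=27517052599, p(147)=30388671978, p(148)=33549419497, p(149)=37027355200, p(150)=40853235313, p(151)=45060624582, p(152)=49686288421, p(153)=54770336324, p(154)=60356673280, p(155)=66493182097, p(156)=73232243759, p(157)=80630964769, p(158)=88751778802, p(159)=97662728555, p(160)=107438159466, p(161)=118159068427, p(162)=129913904637, p(163)=142798995930, p(164)=156919475295, p(165)=172389800255, p(166)=189334822579, p(167)=207890420102, p(168)=228204732751, p(169)=250438925115, p(170)=274768617130, p(171)=301384802048, p(172)=330495499613, p(173)=362326859895, p(174)=397125074750, p(175)=435157697830, p(176)=476715857290, p(177)=522115831195, p(178)=571701605655, p(179)=625846753120, p(180)=684957390936, p(181)=749474411781, p(182)=819876908323, p(183)=896684817527, p(184)=980462880430, p(185)=1071823774337.
Final step: p(186) = p(185) + p(184) - p(181) - p(179) + p(174) + p(171) - p(164) - p(160) + p(151) + p(146) - p(135) - p(129) + p(116) + p(109) - p(94) - p(86) + p(69) + p(60) - p(41) - p(31) + p(10)
= 1071823774337 + 980462880430 - 749474411781 - 625846753120 + 397125074750 + 301384802048 - 156919475295 - 107438159466 + 45060624582 + 27517052599 - 9035836076 - 4835271870 + 1188908248 + 541946240 - 92669720 - 34262962 + 3554345 + 966467 - 44583 - 6842 + 42
= 1171432692373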